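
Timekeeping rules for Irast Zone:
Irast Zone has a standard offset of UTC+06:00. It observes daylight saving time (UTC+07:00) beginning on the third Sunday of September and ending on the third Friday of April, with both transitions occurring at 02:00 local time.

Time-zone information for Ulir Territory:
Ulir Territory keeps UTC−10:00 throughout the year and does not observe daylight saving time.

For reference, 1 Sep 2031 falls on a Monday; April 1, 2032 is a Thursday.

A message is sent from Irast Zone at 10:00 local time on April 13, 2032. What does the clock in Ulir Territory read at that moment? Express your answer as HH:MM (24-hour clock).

17:00

1 September 2031 is a Monday, so the first Sunday is September 7 and the third is September 21.
1 April 2032 is a Thursday, so the first Friday is April 2 and the third is April 16.
Daylight saving runs 21 September 2031 – 16 April 2032; April 13, 2032 is inside that window, so Irast Zone is at UTC+07:00.
10:00 Irast Zone − 7h = 03:00 UTC.
Ulir Territory has no daylight saving, so its offset is UTC−10:00 year-round.
03:00 UTC − 10h = 17:00 Ulir Territory (rolling into the previous day, 12 April 2032).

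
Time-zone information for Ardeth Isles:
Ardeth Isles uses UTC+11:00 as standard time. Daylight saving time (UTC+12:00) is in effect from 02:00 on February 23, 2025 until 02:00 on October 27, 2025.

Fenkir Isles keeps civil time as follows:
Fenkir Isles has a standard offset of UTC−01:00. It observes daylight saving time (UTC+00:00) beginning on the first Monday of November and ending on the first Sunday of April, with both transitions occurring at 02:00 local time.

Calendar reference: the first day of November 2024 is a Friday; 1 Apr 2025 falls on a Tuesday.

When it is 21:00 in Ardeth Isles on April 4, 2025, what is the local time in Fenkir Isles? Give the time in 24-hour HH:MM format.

April 4, 2025 falls between 23 February and 27 October, so daylight saving is in effect and Ardeth Isles is at UTC+12:00.
21:00 Ardeth Isles − 12h = 09:00 UTC.
1 November 2024 is a Friday, so the first Monday is November 4.
1 April 2025 is a Tuesday, so the first Sunday is April 6.
At the standard offset (UTC−01:00), 09:00 UTC − 1h = 08:00 Fenkir Isles standard time.
The standard-time date in Fenkir Isles, April 4, 2025, lies within the daylight-saving period (4 November 2024 – 6 April 2025), so Fenkir Isles is on daylight time, UTC+00:00.
09:00 UTC + 0h = 09:00 Fenkir Isles.

09:00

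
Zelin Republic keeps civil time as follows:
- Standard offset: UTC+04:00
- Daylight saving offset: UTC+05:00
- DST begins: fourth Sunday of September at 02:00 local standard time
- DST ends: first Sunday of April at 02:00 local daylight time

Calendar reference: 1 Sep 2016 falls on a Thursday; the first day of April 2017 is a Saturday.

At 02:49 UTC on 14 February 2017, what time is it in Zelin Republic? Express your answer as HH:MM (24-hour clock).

1 September 2016 is a Thursday, so the first Sunday is September 4 and the fourth is September 25.
1 April 2017 is a Saturday, so the first Sunday is April 2.
At the standard offset (UTC+04:00), 02:49 UTC + 4h = 06:49 Zelin Republic standard time.
The standard-time date in Zelin Republic, 14 February 2017, lies within the daylight-saving period (25 September 2016 – 2 April 2017), so Zelin Republic is on daylight time, UTC+05:00.
02:49 UTC + 5h = 07:49 local.

07:49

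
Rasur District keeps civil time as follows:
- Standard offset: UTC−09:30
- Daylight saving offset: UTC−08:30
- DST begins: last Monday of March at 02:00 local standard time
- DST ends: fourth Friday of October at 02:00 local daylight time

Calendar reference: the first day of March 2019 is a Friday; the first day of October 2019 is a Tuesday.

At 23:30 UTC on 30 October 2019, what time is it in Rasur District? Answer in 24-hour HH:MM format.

1 March 2019 is a Friday, so Mondays fall on 4, 11, 18, 25; the last is March 25.
1 October 2019 is a Tuesday, so the first Friday is October 4 and the fourth is October 25.
At the standard offset (UTC−09:30), 23:30 UTC − 9h30m = 14:00 Rasur District standard time.
Daylight saving runs 25 March – 25 October; the standard-time date in Rasur District, 30 October 2019, is outside that window, so Rasur District is on standard time at UTC−09:30.
23:30 UTC − 9h30m = 14:00 local.

14:00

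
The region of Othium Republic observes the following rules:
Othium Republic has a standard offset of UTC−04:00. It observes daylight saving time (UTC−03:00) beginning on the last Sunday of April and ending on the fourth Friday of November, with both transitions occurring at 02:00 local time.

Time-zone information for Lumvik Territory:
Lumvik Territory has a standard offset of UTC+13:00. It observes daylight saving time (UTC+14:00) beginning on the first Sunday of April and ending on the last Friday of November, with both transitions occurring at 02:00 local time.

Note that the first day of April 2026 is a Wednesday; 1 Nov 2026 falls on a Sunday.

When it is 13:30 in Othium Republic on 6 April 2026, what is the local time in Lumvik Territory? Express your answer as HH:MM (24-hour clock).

1 April 2026 is a Wednesday, so Sundays fall on 5, 12, 19, 26; the last is April 26.
1 November 2026 is a Sunday, so the first Friday is November 6 and the fourth is November 27.
Daylight saving runs 26 April – 27 November; 6 April 2026 is outside that window, so Othium Republic is on standard time at UTC−04:00.
13:30 Othium Republic + 4h = 17:30 UTC.
1 April 2026 is a Wednesday, so the first Sunday is April 5.
1 November 2026 is a Sunday, so Fridays fall on 6, 13, 20, 27; the last is November 27.
At the standard offset (UTC+13:00), 17:30 UTC + 13h = 06:30 Lumvik Territory standard time (rolling into the next day, 7 April 2026).
The standard-time date in Lumvik Territory, 7 April 2026, falls between 5 April and 27 November, so daylight saving is in effect and Lumvik Territory is at UTC+14:00.
17:30 UTC + 14h = 07:30 Lumvik Territory (rolling into the next day, 7 April 2026).

07:30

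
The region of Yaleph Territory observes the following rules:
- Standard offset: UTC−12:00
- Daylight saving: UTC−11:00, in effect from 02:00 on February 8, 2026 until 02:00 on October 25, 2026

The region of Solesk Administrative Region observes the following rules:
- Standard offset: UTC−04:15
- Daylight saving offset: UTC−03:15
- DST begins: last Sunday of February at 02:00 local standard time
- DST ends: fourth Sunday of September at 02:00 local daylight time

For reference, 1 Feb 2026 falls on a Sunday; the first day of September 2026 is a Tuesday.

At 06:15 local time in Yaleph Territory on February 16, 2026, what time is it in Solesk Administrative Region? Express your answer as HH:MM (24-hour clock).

February 16, 2026 lies within the daylight-saving period (8 February – 25 October), so Yaleph Territory is on daylight time, UTC−11:00.
06:15 Yaleph Territory + 11h = 17:15 UTC.
1 February 2026 is a Sunday, so Sundays fall on 1, 8, 15, 22; the last is February 22.
1 September 2026 is a Tuesday, so the first Sunday is September 6 and the fourth is September 27.
At the standard offset (UTC−04:15), 17:15 UTC − 4h15m = 13:00 Solesk Administrative Region standard time.
The standard-time date in Solesk Administrative Region, February 16, 2026, is outside the daylight-saving period (22 February – 27 September), so Solesk Administrative Region is on standard time, UTC−04:15.
17:15 UTC − 4h15m = 13:00 Solesk Administrative Region.

13:00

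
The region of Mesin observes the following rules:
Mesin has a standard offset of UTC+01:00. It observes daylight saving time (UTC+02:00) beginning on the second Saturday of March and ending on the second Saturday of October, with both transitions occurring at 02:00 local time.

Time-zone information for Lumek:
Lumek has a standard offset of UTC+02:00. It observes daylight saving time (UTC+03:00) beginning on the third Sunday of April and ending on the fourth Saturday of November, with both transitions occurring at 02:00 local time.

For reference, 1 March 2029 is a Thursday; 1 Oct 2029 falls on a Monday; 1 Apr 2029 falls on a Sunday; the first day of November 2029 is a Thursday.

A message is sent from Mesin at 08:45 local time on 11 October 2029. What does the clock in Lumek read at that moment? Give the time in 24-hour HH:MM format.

1 March 2029 is a Thursday, so the first Saturday is March 3 and the second is March 10.
1 October 2029 is a Monday, so the first Saturday is October 6 and the second is October 13.
11 October 2029 falls between 10 March and 13 October, so daylight saving is in effect and Mesin is at UTC+02:00.
08:45 Mesin − 2h = 06:45 UTC.
1 April 2029 is a Sunday, so the first Sunday is April 1 and the third is April 15.
1 November 2029 is a Thursday, so the first Saturday is November 3 and the fourth is November 24.
At the standard offset (UTC+02:00), 06:45 UTC + 2h = 08:45 Lumek standard time.
The standard-time date in Lumek, 11 October 2029, falls between 15 April and 24 November, so daylight saving is in effect and Lumek is at UTC+03:00.
06:45 UTC + 3h = 09:45 Lumek.

09:45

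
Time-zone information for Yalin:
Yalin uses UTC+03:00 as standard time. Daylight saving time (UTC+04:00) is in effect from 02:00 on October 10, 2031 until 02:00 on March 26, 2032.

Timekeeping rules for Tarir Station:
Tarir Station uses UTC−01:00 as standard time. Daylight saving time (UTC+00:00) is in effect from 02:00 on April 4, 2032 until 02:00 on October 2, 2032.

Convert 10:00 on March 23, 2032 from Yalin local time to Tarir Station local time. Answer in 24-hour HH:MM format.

March 23, 2032 lies within the daylight-saving period (10 October 2031 – 26 March 2032), so Yalin is on daylight time, UTC+04:00.
10:00 Yalin − 4h = 06:00 UTC.
At the standard offset (UTC−01:00), 06:00 UTC − 1h = 05:00 Tarir Station standard time.
The standard-time date in Tarir Station, March 23, 2032, is outside the daylight-saving period (4 April – 2 October), so Tarir Station is on standard time, UTC−01:00.
06:00 UTC − 1h = 05:00 Tarir Station.

05:00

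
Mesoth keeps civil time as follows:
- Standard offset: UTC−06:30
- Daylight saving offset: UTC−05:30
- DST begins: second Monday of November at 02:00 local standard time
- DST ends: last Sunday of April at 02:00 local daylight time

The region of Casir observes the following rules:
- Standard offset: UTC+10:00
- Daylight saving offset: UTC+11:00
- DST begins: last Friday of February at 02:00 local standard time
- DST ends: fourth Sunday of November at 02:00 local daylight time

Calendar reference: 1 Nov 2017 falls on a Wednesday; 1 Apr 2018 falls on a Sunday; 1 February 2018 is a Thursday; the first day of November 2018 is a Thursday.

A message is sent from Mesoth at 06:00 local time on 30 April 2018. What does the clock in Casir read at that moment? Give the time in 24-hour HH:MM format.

1 November 2017 is a Wednesday, so the first Monday is November 6 and the second is November 13.
1 April 2018 is a Sunday, so Sundays fall on 1, 8, 15, 22, 29; the last is April 29.
Daylight saving runs 13 November 2017 – 29 April 2018; 30 April 2018 is outside that window, so Mesoth is on standard time at UTC−06:30.
06:00 Mesoth + 6h30m = 12:30 UTC.
1 February 2018 is a Thursday, so Fridays fall on 2, 9, 16, 23; the last is February 23.
1 November 2018 is a Thursday, so the first Sunday is November 4 and the fourth is November 25.
At the standard offset (UTC+10:00), 12:30 UTC + 10h = 22:30 Casir standard time.
Daylight saving runs 23 February – 25 November; the standard-time date in Casir, 30 April 2018, is inside that window, so Casir is at UTC+11:00.
12:30 UTC + 11h = 23:30 Casir.

23:30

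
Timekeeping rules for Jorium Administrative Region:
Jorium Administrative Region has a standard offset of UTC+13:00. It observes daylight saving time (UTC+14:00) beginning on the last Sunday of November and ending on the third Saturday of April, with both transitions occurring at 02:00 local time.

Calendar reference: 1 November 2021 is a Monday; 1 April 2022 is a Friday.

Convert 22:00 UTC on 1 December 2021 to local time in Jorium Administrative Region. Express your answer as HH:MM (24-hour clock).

12:00

1 November 2021 is a Monday, so Sundays fall on 7, 14, 21, 28; the last is November 28.
1 April 2022 is a Friday, so the first Saturday is April 2 and the third is April 16.
At the standard offset (UTC+13:00), 22:00 UTC + 13h = 11:00 Jorium Administrative Region standard time (rolling into the next day, 2 December 2021).
The standard-time date in Jorium Administrative Region, 2 December 2021, lies within the daylight-saving period (28 November 2021 – 16 April 2022), so Jorium Administrative Region is on daylight time, UTC+14:00.
22:00 UTC + 14h = 12:00 local (rolling into the next day, 2 December 2021).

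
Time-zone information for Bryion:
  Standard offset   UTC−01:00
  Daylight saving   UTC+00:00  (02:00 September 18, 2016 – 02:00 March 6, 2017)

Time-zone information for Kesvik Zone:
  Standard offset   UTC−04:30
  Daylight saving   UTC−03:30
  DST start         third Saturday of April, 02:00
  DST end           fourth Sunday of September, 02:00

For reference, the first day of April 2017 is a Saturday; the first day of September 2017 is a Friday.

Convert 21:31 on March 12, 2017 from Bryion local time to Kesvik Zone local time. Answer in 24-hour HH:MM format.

18:01

Daylight saving runs 18 September 2016 – 6 March 2017; March 12, 2017 is outside that window, so Bryion is on standard time at UTC−01:00.
21:31 Bryion + 1h = 22:31 UTC.
1 April 2017 is a Saturday, so the first Saturday is April 1 and the third is April 15.
1 September 2017 is a Friday, so the first Sunday is September 3 and the fourth is September 24.
At the standard offset (UTC−04:30), 22:31 UTC − 4h30m = 18:01 Kesvik Zone standard time.
The standard-time date in Kesvik Zone, March 12, 2017, does not fall between 15 April and 24 September, so daylight saving is not in effect and Kesvik Zone is at UTC−04:30.
22:31 UTC − 4h30m = 18:01 Kesvik Zone.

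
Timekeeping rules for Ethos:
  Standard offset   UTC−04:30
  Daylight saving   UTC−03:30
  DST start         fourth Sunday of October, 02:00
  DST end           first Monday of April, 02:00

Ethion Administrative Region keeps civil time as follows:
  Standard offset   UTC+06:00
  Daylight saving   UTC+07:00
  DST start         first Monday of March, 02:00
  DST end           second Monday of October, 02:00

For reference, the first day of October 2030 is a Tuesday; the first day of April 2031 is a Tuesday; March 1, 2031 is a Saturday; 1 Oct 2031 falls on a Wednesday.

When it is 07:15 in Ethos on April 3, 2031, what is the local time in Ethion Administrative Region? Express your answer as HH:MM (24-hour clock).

1 October 2030 is a Tuesday, so the first Sunday is October 6 and the fourth is October 27.
1 April 2031 is a Tuesday, so the first Monday is April 7.
April 3, 2031 falls between 27 October 2030 and 7 April 2031, so daylight saving is in effect and Ethos is at UTC−03:30.
07:15 Ethos + 3h30m = 10:45 UTC.
1 March 2031 is a Saturday, so the first Monday is March 3.
1 October 2031 is a Wednesday, so the first Monday is October 6 and the second is October 13.
At the standard offset (UTC+06:00), 10:45 UTC + 6h = 16:45 Ethion Administrative Region standard time.
Daylight saving runs 3 March – 13 October; the standard-time date in Ethion Administrative Region, April 3, 2031, is inside that window, so Ethion Administrative Region is at UTC+07:00.
10:45 UTC + 7h = 17:45 Ethion Administrative Region.

17:45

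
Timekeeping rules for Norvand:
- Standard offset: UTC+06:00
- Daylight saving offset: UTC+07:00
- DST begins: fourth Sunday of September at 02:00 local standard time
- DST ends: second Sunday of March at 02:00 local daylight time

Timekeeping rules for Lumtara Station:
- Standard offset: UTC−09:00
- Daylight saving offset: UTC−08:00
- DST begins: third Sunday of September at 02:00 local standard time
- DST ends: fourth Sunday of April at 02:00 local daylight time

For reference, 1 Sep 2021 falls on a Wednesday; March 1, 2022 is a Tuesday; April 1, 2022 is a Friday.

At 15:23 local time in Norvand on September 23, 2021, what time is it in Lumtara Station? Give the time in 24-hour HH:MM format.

1 September 2021 is a Wednesday, so the first Sunday is September 5 and the fourth is September 26.
1 March 2022 is a Tuesday, so the first Sunday is March 6 and the second is March 13.
September 23, 2021 does not fall between 26 September 2021 and 13 March 2022, so daylight saving is not in effect and Norvand is at UTC+06:00.
15:23 Norvand − 6h = 09:23 UTC.
1 September 2021 is a Wednesday, so the first Sunday is September 5 and the third is September 19.
1 April 2022 is a Friday, so the first Sunday is April 3 and the fourth is April 24.
At the standard offset (UTC−09:00), 09:23 UTC − 9h = 00:23 Lumtara Station standard time.
The standard-time date in Lumtara Station, September 23, 2021, lies within the daylight-saving period (19 September 2021 – 24 April 2022), so Lumtara Station is on daylight time, UTC−08:00.
09:23 UTC − 8h = 01:23 Lumtara Station.

01:23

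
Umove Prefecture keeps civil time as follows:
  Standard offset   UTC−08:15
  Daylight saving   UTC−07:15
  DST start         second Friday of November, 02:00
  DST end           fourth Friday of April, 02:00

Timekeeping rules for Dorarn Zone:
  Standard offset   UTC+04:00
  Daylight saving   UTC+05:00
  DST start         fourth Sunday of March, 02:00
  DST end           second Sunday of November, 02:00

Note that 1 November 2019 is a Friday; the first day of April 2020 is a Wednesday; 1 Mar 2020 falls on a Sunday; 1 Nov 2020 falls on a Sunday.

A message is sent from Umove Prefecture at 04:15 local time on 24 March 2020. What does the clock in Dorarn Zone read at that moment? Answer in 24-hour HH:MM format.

16:30

1 November 2019 is a Friday, so the first Friday is November 1 and the second is November 8.
1 April 2020 is a Wednesday, so the first Friday is April 3 and the fourth is April 24.
24 March 2020 lies within the daylight-saving period (8 November 2019 – 24 April 2020), so Umove Prefecture is on daylight time, UTC−07:15.
04:15 Umove Prefecture + 7h15m = 11:30 UTC.
1 March 2020 is a Sunday, so the first Sunday is March 1 and the fourth is March 22.
1 November 2020 is a Sunday, so the first Sunday is November 1 and the second is November 8.
At the standard offset (UTC+04:00), 11:30 UTC + 4h = 15:30 Dorarn Zone standard time.
Daylight saving runs 22 March – 8 November; the standard-time date in Dorarn Zone, 24 March 2020, is inside that window, so Dorarn Zone is at UTC+05:00.
11:30 UTC + 5h = 16:30 Dorarn Zone.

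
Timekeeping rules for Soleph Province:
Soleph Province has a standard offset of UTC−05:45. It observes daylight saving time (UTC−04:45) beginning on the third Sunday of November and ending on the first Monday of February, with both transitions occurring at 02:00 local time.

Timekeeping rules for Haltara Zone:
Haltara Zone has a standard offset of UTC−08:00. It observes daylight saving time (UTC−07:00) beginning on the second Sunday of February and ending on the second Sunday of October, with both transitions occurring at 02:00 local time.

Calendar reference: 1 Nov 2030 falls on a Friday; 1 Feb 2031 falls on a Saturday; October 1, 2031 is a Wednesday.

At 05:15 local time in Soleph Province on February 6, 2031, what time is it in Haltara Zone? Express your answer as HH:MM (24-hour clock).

03:00

1 November 2030 is a Friday, so the first Sunday is November 3 and the third is November 17.
1 February 2031 is a Saturday, so the first Monday is February 3.
Daylight saving runs 17 November 2030 – 3 February 2031; February 6, 2031 is outside that window, so Soleph Province is on standard time at UTC−05:45.
05:15 Soleph Province + 5h45m = 11:00 UTC.
1 February 2031 is a Saturday, so the first Sunday is February 2 and the second is February 9.
1 October 2031 is a Wednesday, so the first Sunday is October 5 and the second is October 12.
At the standard offset (UTC−08:00), 11:00 UTC − 8h = 03:00 Haltara Zone standard time.
The standard-time date in Haltara Zone, February 6, 2031, is outside the daylight-saving period (9 February – 12 October), so Haltara Zone is on standard time, UTC−08:00.
11:00 UTC − 8h = 03:00 Haltara Zone.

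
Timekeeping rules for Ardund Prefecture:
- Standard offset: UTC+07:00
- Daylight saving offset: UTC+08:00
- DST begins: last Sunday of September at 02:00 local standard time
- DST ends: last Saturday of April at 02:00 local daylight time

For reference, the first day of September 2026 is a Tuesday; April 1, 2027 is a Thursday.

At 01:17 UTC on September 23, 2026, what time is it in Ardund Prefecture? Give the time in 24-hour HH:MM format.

08:17

1 September 2026 is a Tuesday, so Sundays fall on 6, 13, 20, 27; the last is September 27.
1 April 2027 is a Thursday, so Saturdays fall on 3, 10, 17, 24; the last is April 24.
At the standard offset (UTC+07:00), 01:17 UTC + 7h = 08:17 Ardund Prefecture standard time.
The standard-time date in Ardund Prefecture, September 23, 2026, does not fall between 27 September 2026 and 24 April 2027, so daylight saving is not in effect and Ardund Prefecture is at UTC+07:00.
01:17 UTC + 7h = 08:17 local.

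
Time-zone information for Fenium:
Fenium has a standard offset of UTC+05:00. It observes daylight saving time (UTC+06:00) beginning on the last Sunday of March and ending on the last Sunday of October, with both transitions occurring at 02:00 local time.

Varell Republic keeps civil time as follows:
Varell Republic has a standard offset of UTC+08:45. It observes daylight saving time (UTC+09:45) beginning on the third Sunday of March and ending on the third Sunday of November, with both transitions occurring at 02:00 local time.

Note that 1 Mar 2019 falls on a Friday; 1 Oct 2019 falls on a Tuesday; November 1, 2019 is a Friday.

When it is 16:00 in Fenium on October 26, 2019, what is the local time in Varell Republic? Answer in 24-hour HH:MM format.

1 March 2019 is a Friday, so Sundays fall on 3, 10, 17, 24, 31; the last is March 31.
1 October 2019 is a Tuesday, so Sundays fall on 6, 13, 20, 27; the last is October 27.
Daylight saving runs 31 March – 27 October; October 26, 2019 is inside that window, so Fenium is at UTC+06:00.
16:00 Fenium − 6h = 10:00 UTC.
1 March 2019 is a Friday, so the first Sunday is March 3 and the third is March 17.
1 November 2019 is a Friday, so the first Sunday is November 3 and the third is November 17.
At the standard offset (UTC+08:45), 10:00 UTC + 8h45m = 18:45 Varell Republic standard time.
Daylight saving runs 17 March – 17 November; the standard-time date in Varell Republic, October 26, 2019, is inside that window, so Varell Republic is at UTC+09:45.
10:00 UTC + 9h45m = 19:45 Varell Republic.

19:45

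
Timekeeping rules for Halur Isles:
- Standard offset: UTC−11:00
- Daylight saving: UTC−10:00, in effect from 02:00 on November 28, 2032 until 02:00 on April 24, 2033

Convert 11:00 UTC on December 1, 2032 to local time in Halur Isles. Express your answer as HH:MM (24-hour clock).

01:00

At the standard offset (UTC−11:00), 11:00 UTC − 11h = 00:00 Halur Isles standard time.
Daylight saving runs 28 November 2032 – 24 April 2033; the standard-time date in Halur Isles, December 1, 2032, is inside that window, so Halur Isles is at UTC−10:00.
11:00 UTC − 10h = 01:00 local.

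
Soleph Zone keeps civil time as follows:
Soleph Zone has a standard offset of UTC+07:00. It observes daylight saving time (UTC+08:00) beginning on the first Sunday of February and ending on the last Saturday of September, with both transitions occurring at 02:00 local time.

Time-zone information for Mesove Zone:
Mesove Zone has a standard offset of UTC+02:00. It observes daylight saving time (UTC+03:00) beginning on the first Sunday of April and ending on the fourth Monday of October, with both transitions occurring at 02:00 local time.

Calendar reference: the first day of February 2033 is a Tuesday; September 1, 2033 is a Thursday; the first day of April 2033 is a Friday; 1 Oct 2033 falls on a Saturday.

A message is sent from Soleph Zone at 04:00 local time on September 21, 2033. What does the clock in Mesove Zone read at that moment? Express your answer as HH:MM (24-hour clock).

23:00

1 February 2033 is a Tuesday, so the first Sunday is February 6.
1 September 2033 is a Thursday, so Saturdays fall on 3, 10, 17, 24; the last is September 24.
Daylight saving runs 6 February – 24 September; September 21, 2033 is inside that window, so Soleph Zone is at UTC+08:00.
04:00 Soleph Zone − 8h = 20:00 UTC (rolling into the previous day, 20 September 2033).
1 April 2033 is a Friday, so the first Sunday is April 3.
1 October 2033 is a Saturday, so the first Monday is October 3 and the fourth is October 24.
At the standard offset (UTC+02:00), 20:00 UTC + 2h = 22:00 Mesove Zone standard time.
The standard-time date in Mesove Zone, September 20, 2033, falls between 3 April and 24 October, so daylight saving is in effect and Mesove Zone is at UTC+03:00.
20:00 UTC + 3h = 23:00 Mesove Zone.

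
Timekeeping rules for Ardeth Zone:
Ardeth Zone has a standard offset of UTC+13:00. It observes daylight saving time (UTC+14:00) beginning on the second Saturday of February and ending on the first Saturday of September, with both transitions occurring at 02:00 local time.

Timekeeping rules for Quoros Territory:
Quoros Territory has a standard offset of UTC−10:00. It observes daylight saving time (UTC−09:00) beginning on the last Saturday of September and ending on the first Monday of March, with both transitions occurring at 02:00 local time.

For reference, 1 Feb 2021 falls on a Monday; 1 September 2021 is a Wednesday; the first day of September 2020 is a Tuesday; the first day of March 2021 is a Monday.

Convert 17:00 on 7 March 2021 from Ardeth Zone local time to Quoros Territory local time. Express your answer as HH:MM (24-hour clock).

17:00

1 February 2021 is a Monday, so the first Saturday is February 6 and the second is February 13.
1 September 2021 is a Wednesday, so the first Saturday is September 4.
7 March 2021 lies within the daylight-saving period (13 February – 4 September), so Ardeth Zone is on daylight time, UTC+14:00.
17:00 Ardeth Zone − 14h = 03:00 UTC.
1 September 2020 is a Tuesday, so Saturdays fall on 5, 12, 19, 26; the last is September 26.
1 March 2021 is a Monday, so the first Monday is March 1.
At the standard offset (UTC−10:00), 03:00 UTC − 10h = 17:00 Quoros Territory standard time (rolling into the previous day, 6 March 2021).
The standard-time date in Quoros Territory, 6 March 2021, is outside the daylight-saving period (26 September 2020 – 1 March 2021), so Quoros Territory is on standard time, UTC−10:00.
03:00 UTC − 10h = 17:00 Quoros Territory (rolling into the previous day, 6 March 2021).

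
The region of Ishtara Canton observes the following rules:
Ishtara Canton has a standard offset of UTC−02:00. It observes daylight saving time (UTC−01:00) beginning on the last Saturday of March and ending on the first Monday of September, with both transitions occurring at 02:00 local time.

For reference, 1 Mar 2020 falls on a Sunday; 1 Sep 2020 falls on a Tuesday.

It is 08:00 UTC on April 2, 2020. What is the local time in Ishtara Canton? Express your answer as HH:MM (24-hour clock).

07:00

1 March 2020 is a Sunday, so Saturdays fall on 7, 14, 21, 28; the last is March 28.
1 September 2020 is a Tuesday, so the first Monday is September 7.
At the standard offset (UTC−02:00), 08:00 UTC − 2h = 06:00 Ishtara Canton standard time.
The standard-time date in Ishtara Canton, April 2, 2020, falls between 28 March and 7 September, so daylight saving is in effect and Ishtara Canton is at UTC−01:00.
08:00 UTC − 1h = 07:00 local.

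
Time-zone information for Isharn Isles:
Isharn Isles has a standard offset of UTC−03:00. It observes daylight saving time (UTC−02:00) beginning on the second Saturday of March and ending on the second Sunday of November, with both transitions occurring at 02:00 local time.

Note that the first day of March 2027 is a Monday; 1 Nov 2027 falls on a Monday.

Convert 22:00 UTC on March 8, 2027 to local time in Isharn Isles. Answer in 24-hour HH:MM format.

19:00

1 March 2027 is a Monday, so the first Saturday is March 6 and the second is March 13.
1 November 2027 is a Monday, so the first Sunday is November 7 and the second is November 14.
At the standard offset (UTC−03:00), 22:00 UTC − 3h = 19:00 Isharn Isles standard time.
The standard-time date in Isharn Isles, March 8, 2027, does not fall between 13 March and 14 November, so daylight saving is not in effect and Isharn Isles is at UTC−03:00.
22:00 UTC − 3h = 19:00 local.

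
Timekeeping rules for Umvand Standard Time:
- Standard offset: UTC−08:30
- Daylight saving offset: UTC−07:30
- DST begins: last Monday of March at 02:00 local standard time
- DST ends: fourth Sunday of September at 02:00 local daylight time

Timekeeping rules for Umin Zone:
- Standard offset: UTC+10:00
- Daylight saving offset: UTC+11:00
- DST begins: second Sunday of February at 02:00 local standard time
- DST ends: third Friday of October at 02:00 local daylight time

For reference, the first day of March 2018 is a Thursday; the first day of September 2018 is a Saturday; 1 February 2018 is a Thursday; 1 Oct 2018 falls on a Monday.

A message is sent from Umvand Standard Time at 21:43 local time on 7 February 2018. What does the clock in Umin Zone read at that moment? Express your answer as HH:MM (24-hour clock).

1 March 2018 is a Thursday, so Mondays fall on 5, 12, 19, 26; the last is March 26.
1 September 2018 is a Saturday, so the first Sunday is September 2 and the fourth is September 23.
7 February 2018 is outside the daylight-saving period (26 March – 23 September), so Umvand Standard Time is on standard time, UTC−08:30.
21:43 Umvand Standard Time + 8h30m = 06:13 UTC (rolling into the next day, 8 February 2018).
1 February 2018 is a Thursday, so the first Sunday is February 4 and the second is February 11.
1 October 2018 is a Monday, so the first Friday is October 5 and the third is October 19.
At the standard offset (UTC+10:00), 06:13 UTC + 10h = 16:13 Umin Zone standard time.
The standard-time date in Umin Zone, 8 February 2018, does not fall between 11 February and 19 October, so daylight saving is not in effect and Umin Zone is at UTC+10:00.
06:13 UTC + 10h = 16:13 Umin Zone.

16:13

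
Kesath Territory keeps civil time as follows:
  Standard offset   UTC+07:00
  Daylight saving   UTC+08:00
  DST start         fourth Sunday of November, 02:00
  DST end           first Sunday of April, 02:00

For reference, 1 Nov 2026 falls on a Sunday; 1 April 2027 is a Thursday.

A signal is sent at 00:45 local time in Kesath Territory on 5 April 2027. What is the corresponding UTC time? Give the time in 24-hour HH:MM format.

1 November 2026 is a Sunday, so the first Sunday is November 1 and the fourth is November 22.
1 April 2027 is a Thursday, so the first Sunday is April 4.
5 April 2027 does not fall between 22 November 2026 and 4 April 2027, so daylight saving is not in effect and Kesath Territory is at UTC+07:00.
00:45 local − 7h = 17:45 UTC (rolling into the previous day, 4 April 2027).

17:45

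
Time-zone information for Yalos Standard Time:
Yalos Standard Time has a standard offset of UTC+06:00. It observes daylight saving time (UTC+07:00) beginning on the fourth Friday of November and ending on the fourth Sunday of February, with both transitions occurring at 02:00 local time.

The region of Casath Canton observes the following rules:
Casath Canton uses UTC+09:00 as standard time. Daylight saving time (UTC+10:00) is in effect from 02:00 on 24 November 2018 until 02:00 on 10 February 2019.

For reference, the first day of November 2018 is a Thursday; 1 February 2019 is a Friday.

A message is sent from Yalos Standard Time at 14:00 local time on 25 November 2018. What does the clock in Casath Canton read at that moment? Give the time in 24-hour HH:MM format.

1 November 2018 is a Thursday, so the first Friday is November 2 and the fourth is November 23.
1 February 2019 is a Friday, so the first Sunday is February 3 and the fourth is February 24.
Daylight saving runs 23 November 2018 – 24 February 2019; 25 November 2018 is inside that window, so Yalos Standard Time is at UTC+07:00.
14:00 Yalos Standard Time − 7h = 07:00 UTC.
At the standard offset (UTC+09:00), 07:00 UTC + 9h = 16:00 Casath Canton standard time.
Daylight saving runs 24 November 2018 – 10 February 2019; the standard-time date in Casath Canton, 25 November 2018, is inside that window, so Casath Canton is at UTC+10:00.
07:00 UTC + 10h = 17:00 Casath Canton.

17:00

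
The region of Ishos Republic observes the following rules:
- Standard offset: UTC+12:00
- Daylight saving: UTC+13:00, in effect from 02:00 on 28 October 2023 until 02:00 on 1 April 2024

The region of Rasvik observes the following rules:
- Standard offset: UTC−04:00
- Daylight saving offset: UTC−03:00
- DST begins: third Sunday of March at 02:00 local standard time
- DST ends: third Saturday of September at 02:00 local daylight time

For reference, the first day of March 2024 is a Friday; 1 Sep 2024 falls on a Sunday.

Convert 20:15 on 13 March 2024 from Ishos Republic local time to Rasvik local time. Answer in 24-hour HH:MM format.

03:15

13 March 2024 lies within the daylight-saving period (28 October 2023 – 1 April 2024), so Ishos Republic is on daylight time, UTC+13:00.
20:15 Ishos Republic − 13h = 07:15 UTC.
1 March 2024 is a Friday, so the first Sunday is March 3 and the third is March 17.
1 September 2024 is a Sunday, so the first Saturday is September 7 and the third is September 21.
At the standard offset (UTC−04:00), 07:15 UTC − 4h = 03:15 Rasvik standard time.
Daylight saving runs 17 March – 21 September; the standard-time date in Rasvik, 13 March 2024, is outside that window, so Rasvik is on standard time at UTC−04:00.
07:15 UTC − 4h = 03:15 Rasvik.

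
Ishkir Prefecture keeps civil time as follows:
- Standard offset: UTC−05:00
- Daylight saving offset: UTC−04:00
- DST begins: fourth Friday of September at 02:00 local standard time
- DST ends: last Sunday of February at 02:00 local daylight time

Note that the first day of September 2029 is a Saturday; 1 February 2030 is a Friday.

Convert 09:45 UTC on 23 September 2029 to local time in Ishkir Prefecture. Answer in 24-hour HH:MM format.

1 September 2029 is a Saturday, so the first Friday is September 7 and the fourth is September 28.
1 February 2030 is a Friday, so Sundays fall on 3, 10, 17, 24; the last is February 24.
At the standard offset (UTC−05:00), 09:45 UTC − 5h = 04:45 Ishkir Prefecture standard time.
The standard-time date in Ishkir Prefecture, 23 September 2029, does not fall between 28 September 2029 and 24 February 2030, so daylight saving is not in effect and Ishkir Prefecture is at UTC−05:00.
09:45 UTC − 5h = 04:45 local.

04:45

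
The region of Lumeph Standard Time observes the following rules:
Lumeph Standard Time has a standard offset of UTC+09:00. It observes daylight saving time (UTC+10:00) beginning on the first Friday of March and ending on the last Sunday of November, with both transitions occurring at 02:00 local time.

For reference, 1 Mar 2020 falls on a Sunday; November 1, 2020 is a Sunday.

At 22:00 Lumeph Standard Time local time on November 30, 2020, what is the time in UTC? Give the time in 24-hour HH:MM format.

13:00

1 March 2020 is a Sunday, so the first Friday is March 6.
1 November 2020 is a Sunday, so Sundays fall on 1, 8, 15, 22, 29; the last is November 29.
November 30, 2020 does not fall between 6 March and 29 November, so daylight saving is not in effect and Lumeph Standard Time is at UTC+09:00.
22:00 local − 9h = 13:00 UTC.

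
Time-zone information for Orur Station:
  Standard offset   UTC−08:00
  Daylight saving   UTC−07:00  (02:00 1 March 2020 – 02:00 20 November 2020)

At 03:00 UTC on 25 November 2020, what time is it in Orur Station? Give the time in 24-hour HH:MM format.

At the standard offset (UTC−08:00), 03:00 UTC − 8h = 19:00 Orur Station standard time (rolling into the previous day, 24 November 2020).
Daylight saving runs 1 March – 20 November; the standard-time date in Orur Station, 24 November 2020, is outside that window, so Orur Station is on standard time at UTC−08:00.
03:00 UTC − 8h = 19:00 local (rolling into the previous day, 24 November 2020).

19:00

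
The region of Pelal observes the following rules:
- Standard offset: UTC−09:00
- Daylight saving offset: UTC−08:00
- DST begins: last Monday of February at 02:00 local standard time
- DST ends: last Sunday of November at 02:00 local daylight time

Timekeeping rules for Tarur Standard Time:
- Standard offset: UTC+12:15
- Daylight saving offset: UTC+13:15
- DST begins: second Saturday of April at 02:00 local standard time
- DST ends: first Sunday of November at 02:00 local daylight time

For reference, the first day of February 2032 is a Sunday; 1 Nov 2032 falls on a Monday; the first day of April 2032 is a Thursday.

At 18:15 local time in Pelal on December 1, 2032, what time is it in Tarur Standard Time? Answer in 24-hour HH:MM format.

1 February 2032 is a Sunday, so Mondays fall on 2, 9, 16, 23; the last is February 23.
1 November 2032 is a Monday, so Sundays fall on 7, 14, 21, 28; the last is November 28.
December 1, 2032 is outside the daylight-saving period (23 February – 28 November), so Pelal is on standard time, UTC−09:00.
18:15 Pelal + 9h = 03:15 UTC (rolling into the next day, 2 December 2032).
1 April 2032 is a Thursday, so the first Saturday is April 3 and the second is April 10.
1 November 2032 is a Monday, so the first Sunday is November 7.
At the standard offset (UTC+12:15), 03:15 UTC + 12h15m = 15:30 Tarur Standard Time standard time.
Daylight saving runs 10 April – 7 November; the standard-time date in Tarur Standard Time, December 2, 2032, is outside that window, so Tarur Standard Time is on standard time at UTC+12:15.
03:15 UTC + 12h15m = 15:30 Tarur Standard Time.

15:30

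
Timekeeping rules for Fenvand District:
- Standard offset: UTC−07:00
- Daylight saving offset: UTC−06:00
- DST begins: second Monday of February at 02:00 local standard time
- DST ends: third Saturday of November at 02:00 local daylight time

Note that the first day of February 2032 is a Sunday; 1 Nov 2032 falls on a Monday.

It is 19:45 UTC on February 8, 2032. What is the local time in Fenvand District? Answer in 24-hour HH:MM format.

12:45

1 February 2032 is a Sunday, so the first Monday is February 2 and the second is February 9.
1 November 2032 is a Monday, so the first Saturday is November 6 and the third is November 20.
At the standard offset (UTC−07:00), 19:45 UTC − 7h = 12:45 Fenvand District standard time.
Daylight saving runs 9 February – 20 November; the standard-time date in Fenvand District, February 8, 2032, is outside that window, so Fenvand District is on standard time at UTC−07:00.
19:45 UTC − 7h = 12:45 local.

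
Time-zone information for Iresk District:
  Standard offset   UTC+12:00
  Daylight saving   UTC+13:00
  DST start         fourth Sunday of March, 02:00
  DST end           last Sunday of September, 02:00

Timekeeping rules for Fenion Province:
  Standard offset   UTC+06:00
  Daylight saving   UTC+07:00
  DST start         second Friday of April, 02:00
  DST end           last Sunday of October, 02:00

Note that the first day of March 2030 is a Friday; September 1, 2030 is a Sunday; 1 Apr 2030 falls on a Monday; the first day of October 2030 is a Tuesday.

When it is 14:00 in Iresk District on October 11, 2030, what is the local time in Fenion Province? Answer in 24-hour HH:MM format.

09:00

1 March 2030 is a Friday, so the first Sunday is March 3 and the fourth is March 24.
1 September 2030 is a Sunday, so Sundays fall on 1, 8, 15, 22, 29; the last is September 29.
October 11, 2030 is outside the daylight-saving period (24 March – 29 September), so Iresk District is on standard time, UTC+12:00.
14:00 Iresk District − 12h = 02:00 UTC.
1 April 2030 is a Monday, so the first Friday is April 5 and the second is April 12.
1 October 2030 is a Tuesday, so Sundays fall on 6, 13, 20, 27; the last is October 27.
At the standard offset (UTC+06:00), 02:00 UTC + 6h = 08:00 Fenion Province standard time.
Daylight saving runs 12 April – 27 October; the standard-time date in Fenion Province, October 11, 2030, is inside that window, so Fenion Province is at UTC+07:00.
02:00 UTC + 7h = 09:00 Fenion Province.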